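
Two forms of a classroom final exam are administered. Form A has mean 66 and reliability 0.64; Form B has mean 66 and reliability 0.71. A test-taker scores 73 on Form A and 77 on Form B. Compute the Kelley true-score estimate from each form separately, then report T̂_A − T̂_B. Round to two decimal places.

T̂_A = 0.64(73) + 0.36(66) = 70.4800
T̂_B = 0.71(77) + 0.29(66) = 73.8100
T̂_A − T̂_B = -3.3300

-3.33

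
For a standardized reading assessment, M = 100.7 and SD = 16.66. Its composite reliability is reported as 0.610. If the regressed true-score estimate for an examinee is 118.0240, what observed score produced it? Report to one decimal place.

129.1

T̂ = ρX + (1 − ρ)μ  ⇒  X = (T̂ − (1 − ρ)μ) / ρ
X = (118.0240 − 0.390 × 100.7) / 0.610 = (118.0240 − 39.2730) / 0.610 = 78.7510 / 0.610 = 129.100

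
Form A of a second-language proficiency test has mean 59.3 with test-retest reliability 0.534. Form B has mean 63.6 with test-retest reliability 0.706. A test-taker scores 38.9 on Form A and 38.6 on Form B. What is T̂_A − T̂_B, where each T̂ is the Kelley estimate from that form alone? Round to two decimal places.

T̂_A = 0.534(38.9) + 0.466(59.3) = 48.4064
T̂_B = 0.706(38.6) + 0.294(63.6) = 45.9500
T̂_A − T̂_B = 2.4564

2.46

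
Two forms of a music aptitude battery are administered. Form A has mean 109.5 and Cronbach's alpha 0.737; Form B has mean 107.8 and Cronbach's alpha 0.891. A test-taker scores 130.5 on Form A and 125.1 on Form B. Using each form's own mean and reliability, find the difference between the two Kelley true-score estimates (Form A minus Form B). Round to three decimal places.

1.763

T̂_A = 0.737(130.5) + 0.263(109.5) = 124.97700
T̂_B = 0.891(125.1) + 0.109(107.8) = 123.21430
T̂_A − T̂_B = 1.76270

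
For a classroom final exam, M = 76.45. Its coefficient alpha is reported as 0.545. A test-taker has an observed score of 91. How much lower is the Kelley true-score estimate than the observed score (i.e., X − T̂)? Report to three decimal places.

6.620

T̂ = 0.545(91) + 0.455(76.45) = 49.595 + 34.78475 = 84.37975 → 84.3798
X − T̂ = 91 − 84.3798 = 6.6202 → 6.620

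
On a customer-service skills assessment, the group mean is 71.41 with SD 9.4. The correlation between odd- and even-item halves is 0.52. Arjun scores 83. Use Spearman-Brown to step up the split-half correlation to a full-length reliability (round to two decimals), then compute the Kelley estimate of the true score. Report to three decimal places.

79.291

Spearman-Brown: ρ = 2r/(1 + r) = 2(0.52)/(1 + 0.52) = 1.040/1.52 = 0.6842 → 0.68
T̂ = 0.68(83) + 0.32(71.41) = 56.44 + 22.8512 = 79.2912 → 79.291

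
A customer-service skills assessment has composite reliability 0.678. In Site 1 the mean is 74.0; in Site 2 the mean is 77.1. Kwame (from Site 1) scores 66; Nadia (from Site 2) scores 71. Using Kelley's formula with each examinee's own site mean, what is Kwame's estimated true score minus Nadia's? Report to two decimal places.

T̂_Kwame = 0.678(66) + 0.322(74.0) = 68.5760
T̂_Nadia = 0.678(71) + 0.322(77.1) = 72.9642
Difference = 68.5760 − 72.9642 = -4.3882

-4.39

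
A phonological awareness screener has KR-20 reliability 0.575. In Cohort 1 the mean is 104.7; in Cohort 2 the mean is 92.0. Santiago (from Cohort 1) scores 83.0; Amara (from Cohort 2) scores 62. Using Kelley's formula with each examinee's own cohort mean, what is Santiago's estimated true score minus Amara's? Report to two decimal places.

17.47

T̂_Santiago = 0.575(83.0) + 0.425(104.7) = 92.2225
T̂_Amara = 0.575(62) + 0.425(92.0) = 74.7500
Difference = 92.2225 − 74.7500 = 17.4725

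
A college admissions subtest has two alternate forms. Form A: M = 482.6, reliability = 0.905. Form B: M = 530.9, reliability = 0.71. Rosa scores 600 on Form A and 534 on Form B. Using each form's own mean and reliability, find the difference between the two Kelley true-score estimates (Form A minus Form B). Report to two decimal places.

T̂_A = 0.905(600) + 0.095(482.6) = 588.8470
T̂_B = 0.71(534) + 0.29(530.9) = 533.1010
T̂_A − T̂_B = 55.7460

55.75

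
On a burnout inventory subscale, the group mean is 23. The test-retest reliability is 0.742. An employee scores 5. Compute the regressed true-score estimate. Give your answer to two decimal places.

T̂ = ρX + (1 − ρ)μ
  = 0.742 × 5 + 0.258 × 23
  = 3.710 + 5.934
  = 9.644
  ≈ 9.64

9.64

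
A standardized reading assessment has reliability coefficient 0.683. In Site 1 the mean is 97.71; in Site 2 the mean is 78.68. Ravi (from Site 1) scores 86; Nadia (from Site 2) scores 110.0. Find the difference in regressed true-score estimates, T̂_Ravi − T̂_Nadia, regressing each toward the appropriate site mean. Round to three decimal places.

T̂_Ravi = 0.683(86) + 0.317(97.71) = 89.71207
T̂_Nadia = 0.683(110.0) + 0.317(78.68) = 100.07156
Difference = 89.71207 − 100.07156 = -10.35949

-10.359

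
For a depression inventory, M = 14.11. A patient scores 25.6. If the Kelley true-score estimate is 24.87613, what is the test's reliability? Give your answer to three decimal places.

0.937

T̂ = ρX + (1 − ρ)μ  ⇒  T̂ − μ = ρ(X − μ)
ρ = (T̂ − μ)/(X − μ) = (24.87613 − 14.11) / (25.6 − 14.11) = 10.76613 / 11.49 = 0.93700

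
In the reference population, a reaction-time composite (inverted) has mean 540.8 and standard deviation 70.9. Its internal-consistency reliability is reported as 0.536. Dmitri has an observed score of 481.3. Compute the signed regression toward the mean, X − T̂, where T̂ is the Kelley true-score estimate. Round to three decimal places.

Weight the observed score by reliability and the mean by (1 − reliability): T̂ = 0.536·481.3 + 0.464·540.8 = 257.9768 + 250.9312 = 508.90800.
X − T̂ = 481.3 − 508.9080 = -27.6080 → -27.608

-27.608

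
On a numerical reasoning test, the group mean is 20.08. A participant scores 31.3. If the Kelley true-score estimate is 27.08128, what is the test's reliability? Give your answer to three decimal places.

T̂ = ρX + (1 − ρ)μ  ⇒  T̂ − μ = ρ(X − μ)
ρ = (T̂ − μ)/(X − μ) = (27.08128 − 20.08) / (31.3 − 20.08) = 7.00128 / 11.22 = 0.62400

0.624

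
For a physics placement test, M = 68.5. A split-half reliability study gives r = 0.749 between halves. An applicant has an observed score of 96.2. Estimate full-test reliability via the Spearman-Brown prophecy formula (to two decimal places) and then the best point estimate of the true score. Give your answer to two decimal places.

92.32

Spearman-Brown: ρ = 2r/(1 + r) = 2(0.749)/(1 + 0.749) = 1.4980/1.749 = 0.8565 → 0.86
Kelley's formula gives T̂ = 0.86·96.2 + 0.14·68.5 = 82.732 + 9.590 = 92.322.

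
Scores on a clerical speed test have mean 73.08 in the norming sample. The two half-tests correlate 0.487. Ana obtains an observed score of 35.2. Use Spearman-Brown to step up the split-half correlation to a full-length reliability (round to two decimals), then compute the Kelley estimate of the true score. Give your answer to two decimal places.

Spearman-Brown: ρ = 2r/(1 + r) = 2(0.487)/(1 + 0.487) = 0.9740/1.487 = 0.6550 → 0.66
Kelley's formula gives T̂ = 0.66·35.2 + 0.34·73.08 = 23.232 + 24.8472 = 48.079.

48.08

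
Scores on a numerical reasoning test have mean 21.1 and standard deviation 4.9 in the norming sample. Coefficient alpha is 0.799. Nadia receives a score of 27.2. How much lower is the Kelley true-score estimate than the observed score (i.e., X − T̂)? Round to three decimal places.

1.226

T̂ = ρX + (1 − ρ)μ
  = 0.799 × 27.2 + 0.201 × 21.1
  = 21.7328 + 4.2411
  = 25.97390
  ≈ 25.9739
X − T̂ = 27.2 − 25.9739 = 1.2261 → 1.226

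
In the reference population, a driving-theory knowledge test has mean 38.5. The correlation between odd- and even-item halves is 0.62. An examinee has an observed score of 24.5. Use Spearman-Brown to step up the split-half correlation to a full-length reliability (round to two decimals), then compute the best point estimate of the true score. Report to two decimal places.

Spearman-Brown: ρ = 2r/(1 + r) = 2(0.62)/(1 + 0.62) = 1.240/1.62 = 0.7654 → 0.77
T̂ = 0.77(24.5) + 0.23(38.5) = 18.865 + 8.855 = 27.720 → 27.72

27.72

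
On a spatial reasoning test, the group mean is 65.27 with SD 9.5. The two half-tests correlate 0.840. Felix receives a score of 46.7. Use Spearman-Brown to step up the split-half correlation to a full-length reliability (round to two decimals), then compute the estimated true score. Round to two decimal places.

48.37

Spearman-Brown: ρ = 2r/(1 + r) = 2(0.840)/(1 + 0.840) = 1.6800/1.840 = 0.9130 → 0.91
T̂ = 0.91(46.7) + 0.09(65.27) = 42.497 + 5.8743 = 48.371 → 48.37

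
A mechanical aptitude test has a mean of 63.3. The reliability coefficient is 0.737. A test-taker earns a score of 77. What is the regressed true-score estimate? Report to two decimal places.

T̂ = ρX + (1 − ρ)μ
  = 0.737 × 77 + 0.263 × 63.3
  = 56.749 + 16.6479
  = 73.397
  ≈ 73.40

73.40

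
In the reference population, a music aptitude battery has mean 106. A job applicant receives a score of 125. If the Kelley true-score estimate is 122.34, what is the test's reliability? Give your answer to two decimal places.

T̂ = ρX + (1 − ρ)μ  ⇒  T̂ − μ = ρ(X − μ)
ρ = (T̂ − μ)/(X − μ) = (122.34 − 106) / (125 − 106) = 16.34 / 19.0 = 0.8600

0.86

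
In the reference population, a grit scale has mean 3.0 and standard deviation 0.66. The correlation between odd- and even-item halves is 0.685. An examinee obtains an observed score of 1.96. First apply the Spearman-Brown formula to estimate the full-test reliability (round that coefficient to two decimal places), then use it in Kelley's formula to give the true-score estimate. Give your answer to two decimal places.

Spearman-Brown: ρ = 2r/(1 + r) = 2(0.685)/(1 + 0.685) = 1.3700/1.685 = 0.8131 → 0.81
T̂ = ρX + (1 − ρ)μ
  = 0.81 × 1.96 + 0.19 × 3.0
  = 1.5876 + 0.570
  = 2.158
  ≈ 2.16

2.16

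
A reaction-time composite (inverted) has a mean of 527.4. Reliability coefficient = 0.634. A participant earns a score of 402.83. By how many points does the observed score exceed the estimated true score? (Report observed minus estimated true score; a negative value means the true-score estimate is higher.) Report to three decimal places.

-45.593

T̂ = 0.634(402.83) + 0.366(527.4) = 255.39422 + 193.0284 = 448.42262 → 448.4226
X − T̂ = 402.83 − 448.4226 = -45.5926 → -45.593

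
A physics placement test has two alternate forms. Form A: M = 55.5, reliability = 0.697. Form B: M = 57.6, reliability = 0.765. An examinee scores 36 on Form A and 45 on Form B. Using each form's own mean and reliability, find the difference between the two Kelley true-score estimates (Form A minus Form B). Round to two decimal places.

T̂_A = 0.697(36) + 0.303(55.5) = 41.9085
T̂_B = 0.765(45) + 0.235(57.6) = 47.9610
T̂_A − T̂_B = -6.0525

-6.05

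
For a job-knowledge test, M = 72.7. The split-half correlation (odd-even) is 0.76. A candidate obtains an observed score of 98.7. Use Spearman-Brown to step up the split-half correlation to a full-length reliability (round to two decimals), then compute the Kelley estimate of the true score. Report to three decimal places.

Spearman-Brown: ρ = 2r/(1 + r) = 2(0.76)/(1 + 0.76) = 1.520/1.76 = 0.8636 → 0.86
T̂ = 0.86(98.7) + 0.14(72.7) = 84.882 + 10.178 = 95.0600 → 95.060

95.060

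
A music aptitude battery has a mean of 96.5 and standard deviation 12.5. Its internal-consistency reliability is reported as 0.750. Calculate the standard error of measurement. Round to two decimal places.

SEM = SD · √(1 − ρ) = 12.5 × √0.250 = 12.5 × 0.5000 = 6.250

6.25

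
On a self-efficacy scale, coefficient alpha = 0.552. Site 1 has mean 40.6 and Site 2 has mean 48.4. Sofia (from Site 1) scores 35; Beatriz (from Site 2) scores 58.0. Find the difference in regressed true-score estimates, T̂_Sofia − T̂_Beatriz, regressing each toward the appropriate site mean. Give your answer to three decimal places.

T̂_Sofia = 0.552(35) + 0.448(40.6) = 37.50880
T̂_Beatriz = 0.552(58.0) + 0.448(48.4) = 53.69920
Difference = 37.50880 − 53.69920 = -16.19040

-16.190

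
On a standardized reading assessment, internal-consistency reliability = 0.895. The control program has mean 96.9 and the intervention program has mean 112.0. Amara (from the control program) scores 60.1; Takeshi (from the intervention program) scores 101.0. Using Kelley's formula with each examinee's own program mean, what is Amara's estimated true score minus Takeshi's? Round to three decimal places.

-38.191

T̂_Amara = 0.895(60.1) + 0.105(96.9) = 63.96400
T̂_Takeshi = 0.895(101.0) + 0.105(112.0) = 102.15500
Difference = 63.96400 − 102.15500 = -38.19100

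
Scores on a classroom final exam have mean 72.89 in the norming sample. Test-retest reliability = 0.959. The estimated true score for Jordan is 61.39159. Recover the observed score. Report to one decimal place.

T̂ = ρX + (1 − ρ)μ  ⇒  X = (T̂ − (1 − ρ)μ) / ρ
X = (61.39159 − 0.041 × 72.89) / 0.959 = (61.39159 − 2.98849) / 0.959 = 58.40310 / 0.959 = 60.900

60.9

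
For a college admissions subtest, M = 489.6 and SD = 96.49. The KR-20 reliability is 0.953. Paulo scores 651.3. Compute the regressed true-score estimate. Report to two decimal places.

643.70

T̂ = ρX + (1 − ρ)μ
  = 0.953 × 651.3 + 0.047 × 489.6
  = 620.6889 + 23.0112
  = 643.700
  ≈ 643.70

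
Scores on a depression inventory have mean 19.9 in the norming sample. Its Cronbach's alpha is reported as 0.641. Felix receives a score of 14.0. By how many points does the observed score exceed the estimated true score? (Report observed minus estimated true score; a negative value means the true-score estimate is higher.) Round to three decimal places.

-2.118

T̂ = 0.641(14.0) + 0.359(19.9) = 8.9740 + 7.1441 = 16.11810 → 16.1181
X − T̂ = 14.0 − 16.1181 = -2.1181 → -2.118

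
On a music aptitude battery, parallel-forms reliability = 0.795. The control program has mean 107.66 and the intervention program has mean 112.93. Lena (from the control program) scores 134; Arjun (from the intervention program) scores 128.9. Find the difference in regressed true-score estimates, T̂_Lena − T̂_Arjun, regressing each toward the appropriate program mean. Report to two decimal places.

T̂_Lena = 0.795(134) + 0.205(107.66) = 128.6003
T̂_Arjun = 0.795(128.9) + 0.205(112.93) = 125.6262
Difference = 128.6003 − 125.6262 = 2.9741

2.97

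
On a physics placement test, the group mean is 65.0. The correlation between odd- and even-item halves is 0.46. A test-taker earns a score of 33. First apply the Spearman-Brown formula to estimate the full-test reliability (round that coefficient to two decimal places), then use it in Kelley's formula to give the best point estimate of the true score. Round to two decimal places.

Spearman-Brown: ρ = 2r/(1 + r) = 2(0.46)/(1 + 0.46) = 0.920/1.46 = 0.6301 → 0.63
T̂ = ρX + (1 − ρ)μ
  = 0.63 × 33 + 0.37 × 65.0
  = 20.79 + 24.050
  = 44.840
  ≈ 44.84

44.84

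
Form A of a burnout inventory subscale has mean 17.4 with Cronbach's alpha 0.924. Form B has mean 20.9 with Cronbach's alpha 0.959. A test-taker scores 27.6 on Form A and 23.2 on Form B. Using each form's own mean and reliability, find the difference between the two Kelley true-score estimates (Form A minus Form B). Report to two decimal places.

3.72

T̂_A = 0.924(27.6) + 0.076(17.4) = 26.8248
T̂_B = 0.959(23.2) + 0.041(20.9) = 23.1057
T̂_A − T̂_B = 3.7191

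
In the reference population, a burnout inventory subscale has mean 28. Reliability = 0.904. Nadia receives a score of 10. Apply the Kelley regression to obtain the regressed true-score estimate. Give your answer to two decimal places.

11.73

T̂ = ρX + (1 − ρ)μ
  = 0.904 × 10 + 0.096 × 28
  = 9.040 + 2.688
  = 11.728
  ≈ 11.73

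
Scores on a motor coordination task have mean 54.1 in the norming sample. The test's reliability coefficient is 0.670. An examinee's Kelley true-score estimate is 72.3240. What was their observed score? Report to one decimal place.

T̂ = ρX + (1 − ρ)μ  ⇒  X = (T̂ − (1 − ρ)μ) / ρ
X = (72.3240 − 0.330 × 54.1) / 0.670 = (72.3240 − 17.8530) / 0.670 = 54.4710 / 0.670 = 81.300

81.3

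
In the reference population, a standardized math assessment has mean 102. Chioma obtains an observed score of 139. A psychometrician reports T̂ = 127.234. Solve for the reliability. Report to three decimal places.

T̂ = ρX + (1 − ρ)μ  ⇒  T̂ − μ = ρ(X − μ)
ρ = (T̂ − μ)/(X − μ) = (127.234 − 102) / (139 − 102) = 25.234 / 37.0 = 0.68200

0.682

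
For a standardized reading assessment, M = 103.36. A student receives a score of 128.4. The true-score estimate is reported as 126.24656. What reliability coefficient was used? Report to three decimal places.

0.914

T̂ = ρX + (1 − ρ)μ  ⇒  T̂ − μ = ρ(X − μ)
ρ = (T̂ − μ)/(X − μ) = (126.24656 − 103.36) / (128.4 − 103.36) = 22.88656 / 25.04 = 0.91400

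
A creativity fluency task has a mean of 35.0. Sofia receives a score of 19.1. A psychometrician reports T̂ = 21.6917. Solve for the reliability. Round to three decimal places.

T̂ = ρX + (1 − ρ)μ  ⇒  T̂ − μ = ρ(X − μ)
ρ = (T̂ − μ)/(X − μ) = (21.6917 − 35.0) / (19.1 − 35.0) = -13.3083 / -15.9 = 0.83700

0.837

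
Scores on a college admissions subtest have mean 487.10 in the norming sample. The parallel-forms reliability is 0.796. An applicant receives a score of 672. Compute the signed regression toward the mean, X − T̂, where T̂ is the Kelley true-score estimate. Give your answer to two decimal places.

T̂ = ρX + (1 − ρ)μ
  = 0.796 × 672 + 0.204 × 487.10
  = 534.912 + 99.36840
  = 634.2804
  ≈ 634.280
X − T̂ = 672 − 634.280 = 37.720 → 37.72

37.72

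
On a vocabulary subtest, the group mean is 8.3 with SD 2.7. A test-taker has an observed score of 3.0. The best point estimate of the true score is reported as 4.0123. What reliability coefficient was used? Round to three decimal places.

0.809

T̂ = ρX + (1 − ρ)μ  ⇒  T̂ − μ = ρ(X − μ)
ρ = (T̂ − μ)/(X − μ) = (4.0123 − 8.3) / (3.0 − 8.3) = -4.2877 / -5.3 = 0.80900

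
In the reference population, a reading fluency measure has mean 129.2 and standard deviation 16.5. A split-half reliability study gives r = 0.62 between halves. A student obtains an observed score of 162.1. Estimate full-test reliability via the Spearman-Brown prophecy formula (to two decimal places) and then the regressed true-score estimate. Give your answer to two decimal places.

Spearman-Brown: ρ = 2r/(1 + r) = 2(0.62)/(1 + 0.62) = 1.240/1.62 = 0.7654 → 0.77
T̂ = 0.77(162.1) + 0.23(129.2) = 124.817 + 29.716 = 154.533 → 154.53

154.53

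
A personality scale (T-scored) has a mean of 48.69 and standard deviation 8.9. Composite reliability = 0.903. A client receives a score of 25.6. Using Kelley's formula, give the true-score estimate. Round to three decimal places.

Weight the observed score by reliability and the mean by (1 − reliability): T̂ = 0.903·25.6 + 0.097·48.69 = 23.1168 + 4.72293 = 27.8397.

27.840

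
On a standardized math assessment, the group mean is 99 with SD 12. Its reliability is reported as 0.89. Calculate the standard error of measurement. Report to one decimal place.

SEM = SD · √(1 − ρ) = 12 × √0.11 = 12 × 0.3317 = 3.980

4.0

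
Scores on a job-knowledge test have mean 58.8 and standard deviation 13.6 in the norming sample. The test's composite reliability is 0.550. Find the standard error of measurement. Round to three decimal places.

SEM = SD · √(1 − ρ) = 13.6 × √0.450 = 13.6 × 0.6708 = 9.1232

9.123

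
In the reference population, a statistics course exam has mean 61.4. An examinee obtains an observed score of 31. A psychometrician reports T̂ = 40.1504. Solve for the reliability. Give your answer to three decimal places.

0.699

T̂ = ρX + (1 − ρ)μ  ⇒  T̂ − μ = ρ(X − μ)
ρ = (T̂ − μ)/(X − μ) = (40.1504 − 61.4) / (31 − 61.4) = -21.2496 / -30.4 = 0.69900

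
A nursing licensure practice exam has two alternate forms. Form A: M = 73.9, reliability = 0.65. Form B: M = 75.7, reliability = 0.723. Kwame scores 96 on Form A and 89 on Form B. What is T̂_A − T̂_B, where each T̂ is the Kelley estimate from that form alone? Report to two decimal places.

2.95

T̂_A = 0.65(96) + 0.35(73.9) = 88.2650
T̂_B = 0.723(89) + 0.277(75.7) = 85.3159
T̂_A − T̂_B = 2.9491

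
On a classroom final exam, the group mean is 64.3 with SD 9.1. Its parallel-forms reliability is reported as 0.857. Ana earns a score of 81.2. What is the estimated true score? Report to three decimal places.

78.783

Weight the observed score by reliability and the mean by (1 − reliability): T̂ = 0.857·81.2 + 0.143·64.3 = 69.5884 + 9.1949 = 78.7833.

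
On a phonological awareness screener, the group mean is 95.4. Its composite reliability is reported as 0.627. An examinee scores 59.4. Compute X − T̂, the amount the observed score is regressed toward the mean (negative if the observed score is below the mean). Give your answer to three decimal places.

-13.428

Regress the observed score toward the mean by the unreliability: T̂ = 0.627·59.4 + 0.373·95.4 = 37.2438 + 35.5842 = 72.82800.
X − T̂ = 59.4 − 72.8280 = -13.4280 → -13.428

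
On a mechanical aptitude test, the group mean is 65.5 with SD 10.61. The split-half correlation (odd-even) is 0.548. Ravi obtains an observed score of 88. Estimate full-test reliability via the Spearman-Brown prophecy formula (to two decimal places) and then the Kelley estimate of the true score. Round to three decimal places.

Spearman-Brown: ρ = 2r/(1 + r) = 2(0.548)/(1 + 0.548) = 1.0960/1.548 = 0.7080 → 0.71
Weight the observed score by reliability and the mean by (1 − reliability): T̂ = 0.71·88 + 0.29·65.5 = 62.48 + 18.995 = 81.4750.

81.475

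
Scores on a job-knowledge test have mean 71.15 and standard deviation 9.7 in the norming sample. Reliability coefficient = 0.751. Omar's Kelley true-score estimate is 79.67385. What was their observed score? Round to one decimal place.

T̂ = ρX + (1 − ρ)μ  ⇒  X = (T̂ − (1 − ρ)μ) / ρ
X = (79.67385 − 0.249 × 71.15) / 0.751 = (79.67385 − 17.71635) / 0.751 = 61.95750 / 0.751 = 82.500

82.5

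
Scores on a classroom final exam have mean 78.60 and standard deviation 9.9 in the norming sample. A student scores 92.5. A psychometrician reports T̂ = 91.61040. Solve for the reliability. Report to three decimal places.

T̂ = ρX + (1 − ρ)μ  ⇒  T̂ − μ = ρ(X − μ)
ρ = (T̂ − μ)/(X − μ) = (91.61040 − 78.60) / (92.5 − 78.60) = 13.01040 / 13.90 = 0.93600

0.936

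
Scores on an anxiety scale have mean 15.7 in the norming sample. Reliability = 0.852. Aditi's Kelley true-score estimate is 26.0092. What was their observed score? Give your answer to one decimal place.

T̂ = ρX + (1 − ρ)μ  ⇒  X = (T̂ − (1 − ρ)μ) / ρ
X = (26.0092 − 0.148 × 15.7) / 0.852 = (26.0092 − 2.3236) / 0.852 = 23.6856 / 0.852 = 27.800

27.8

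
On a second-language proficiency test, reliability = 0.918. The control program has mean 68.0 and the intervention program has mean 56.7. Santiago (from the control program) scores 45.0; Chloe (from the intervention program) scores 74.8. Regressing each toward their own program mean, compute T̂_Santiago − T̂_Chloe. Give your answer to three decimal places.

-26.430

T̂_Santiago = 0.918(45.0) + 0.082(68.0) = 46.88600
T̂_Chloe = 0.918(74.8) + 0.082(56.7) = 73.31580
Difference = 46.88600 − 73.31580 = -26.42980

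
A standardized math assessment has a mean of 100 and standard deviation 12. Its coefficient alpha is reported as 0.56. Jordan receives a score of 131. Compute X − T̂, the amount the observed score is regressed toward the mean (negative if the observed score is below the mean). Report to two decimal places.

Weight the observed score by reliability and the mean by (1 − reliability): T̂ = 0.56·131 + 0.44·100 = 73.36 + 44.00 = 117.3600.
X − T̂ = 131 − 117.360 = 13.640 → 13.64

13.64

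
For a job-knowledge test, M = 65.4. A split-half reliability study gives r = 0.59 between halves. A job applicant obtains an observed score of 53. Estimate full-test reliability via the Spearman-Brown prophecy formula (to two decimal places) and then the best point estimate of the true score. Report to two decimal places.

56.22

Spearman-Brown: ρ = 2r/(1 + r) = 2(0.59)/(1 + 0.59) = 1.180/1.59 = 0.7421 → 0.74
Weight the observed score by reliability and the mean by (1 − reliability): T̂ = 0.74·53 + 0.26·65.4 = 39.22 + 17.004 = 56.224.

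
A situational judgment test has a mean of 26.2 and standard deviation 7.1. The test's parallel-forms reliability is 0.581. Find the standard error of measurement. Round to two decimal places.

4.60

SEM = SD · √(1 − ρ) = 7.1 × √0.419 = 7.1 × 0.6473 = 4.596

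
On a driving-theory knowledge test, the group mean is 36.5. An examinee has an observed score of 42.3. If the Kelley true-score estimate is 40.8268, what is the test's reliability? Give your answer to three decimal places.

T̂ = ρX + (1 − ρ)μ  ⇒  T̂ − μ = ρ(X − μ)
ρ = (T̂ − μ)/(X − μ) = (40.8268 − 36.5) / (42.3 − 36.5) = 4.3268 / 5.8 = 0.74600

0.746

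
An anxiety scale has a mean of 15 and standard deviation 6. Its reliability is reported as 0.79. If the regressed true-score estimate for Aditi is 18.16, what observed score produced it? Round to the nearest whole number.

19

T̂ = ρX + (1 − ρ)μ  ⇒  X = (T̂ − (1 − ρ)μ) / ρ
X = (18.16 − 0.21 × 15) / 0.79 = (18.16 − 3.15) / 0.79 = 15.01 / 0.79 = 19.00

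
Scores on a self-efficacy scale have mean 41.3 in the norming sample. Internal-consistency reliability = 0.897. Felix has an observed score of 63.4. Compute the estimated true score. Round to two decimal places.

Kelley's formula gives T̂ = 0.897·63.4 + 0.103·41.3 = 56.8698 + 4.2539 = 61.124.

61.12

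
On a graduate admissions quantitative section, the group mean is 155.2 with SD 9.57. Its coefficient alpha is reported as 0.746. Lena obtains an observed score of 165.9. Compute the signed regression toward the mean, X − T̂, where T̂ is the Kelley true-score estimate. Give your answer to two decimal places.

Regress the observed score toward the mean by the unreliability: T̂ = 0.746·165.9 + 0.254·155.2 = 123.7614 + 39.4208 = 163.1822.
X − T̂ = 165.9 − 163.182 = 2.718 → 2.72

2.72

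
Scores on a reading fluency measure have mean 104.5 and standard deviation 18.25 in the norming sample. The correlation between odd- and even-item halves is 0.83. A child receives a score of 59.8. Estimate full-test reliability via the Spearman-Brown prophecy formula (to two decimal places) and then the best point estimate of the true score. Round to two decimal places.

63.82

Spearman-Brown: ρ = 2r/(1 + r) = 2(0.83)/(1 + 0.83) = 1.660/1.83 = 0.9071 → 0.91
T̂ = 0.91(59.8) + 0.09(104.5) = 54.418 + 9.405 = 63.823 → 63.82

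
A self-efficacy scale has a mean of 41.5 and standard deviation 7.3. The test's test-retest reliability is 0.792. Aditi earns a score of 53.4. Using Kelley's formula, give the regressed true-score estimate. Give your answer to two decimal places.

50.92

Kelley's formula gives T̂ = 0.792·53.4 + 0.208·41.5 = 42.2928 + 8.6320 = 50.925.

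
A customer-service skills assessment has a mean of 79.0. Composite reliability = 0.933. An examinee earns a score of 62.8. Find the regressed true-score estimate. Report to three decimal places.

63.885

Regress the observed score toward the mean by the unreliability: T̂ = 0.933·62.8 + 0.067·79.0 = 58.5924 + 5.2930 = 63.8854.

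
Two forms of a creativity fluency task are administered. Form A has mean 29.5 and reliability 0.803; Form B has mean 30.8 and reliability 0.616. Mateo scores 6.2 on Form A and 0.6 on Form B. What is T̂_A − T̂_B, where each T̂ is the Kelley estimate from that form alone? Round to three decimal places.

T̂_A = 0.803(6.2) + 0.197(29.5) = 10.79010
T̂_B = 0.616(0.6) + 0.384(30.8) = 12.19680
T̂_A − T̂_B = -1.40670

-1.407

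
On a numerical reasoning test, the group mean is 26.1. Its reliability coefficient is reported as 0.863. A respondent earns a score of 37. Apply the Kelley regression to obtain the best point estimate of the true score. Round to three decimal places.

T̂ = ρX + (1 − ρ)μ
  = 0.863 × 37 + 0.137 × 26.1
  = 31.931 + 3.5757
  = 35.5067
  ≈ 35.507

35.507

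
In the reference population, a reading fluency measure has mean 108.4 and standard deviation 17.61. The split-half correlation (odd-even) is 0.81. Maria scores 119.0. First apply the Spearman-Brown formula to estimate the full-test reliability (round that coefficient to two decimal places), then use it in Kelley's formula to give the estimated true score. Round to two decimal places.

Spearman-Brown: ρ = 2r/(1 + r) = 2(0.81)/(1 + 0.81) = 1.620/1.81 = 0.8950 → 0.90
T̂ = 0.90(119.0) + 0.10(108.4) = 107.100 + 10.840 = 117.940 → 117.94

117.94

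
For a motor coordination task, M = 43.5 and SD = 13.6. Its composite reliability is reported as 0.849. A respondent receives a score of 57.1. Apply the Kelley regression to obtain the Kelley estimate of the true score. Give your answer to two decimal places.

T̂ = ρX + (1 − ρ)μ
  = 0.849 × 57.1 + 0.151 × 43.5
  = 48.4779 + 6.5685
  = 55.046
  ≈ 55.05

55.05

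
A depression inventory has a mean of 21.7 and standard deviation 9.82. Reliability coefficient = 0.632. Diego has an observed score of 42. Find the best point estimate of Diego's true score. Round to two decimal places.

34.53

Kelley's formula gives T̂ = 0.632·42 + 0.368·21.7 = 26.544 + 7.9856 = 34.530.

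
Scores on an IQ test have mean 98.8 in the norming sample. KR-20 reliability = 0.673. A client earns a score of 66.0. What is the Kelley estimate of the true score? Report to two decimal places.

T̂ = ρX + (1 − ρ)μ
  = 0.673 × 66.0 + 0.327 × 98.8
  = 44.4180 + 32.3076
  = 76.726
  ≈ 76.73

76.73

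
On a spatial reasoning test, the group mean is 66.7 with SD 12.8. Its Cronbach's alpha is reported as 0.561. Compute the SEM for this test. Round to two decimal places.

SEM = SD · √(1 − ρ) = 12.8 × √0.439 = 12.8 × 0.6626 = 8.481

8.48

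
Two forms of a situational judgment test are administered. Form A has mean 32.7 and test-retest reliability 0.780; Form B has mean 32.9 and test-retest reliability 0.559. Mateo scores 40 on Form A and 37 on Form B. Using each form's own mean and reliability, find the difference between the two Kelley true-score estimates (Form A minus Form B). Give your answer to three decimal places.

3.202

T̂_A = 0.780(40) + 0.220(32.7) = 38.39400
T̂_B = 0.559(37) + 0.441(32.9) = 35.19190
T̂_A − T̂_B = 3.20210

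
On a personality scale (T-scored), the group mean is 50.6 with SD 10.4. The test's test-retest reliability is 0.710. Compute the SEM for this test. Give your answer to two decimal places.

SEM = SD · √(1 − ρ) = 10.4 × √0.290 = 10.4 × 0.5385 = 5.601

5.60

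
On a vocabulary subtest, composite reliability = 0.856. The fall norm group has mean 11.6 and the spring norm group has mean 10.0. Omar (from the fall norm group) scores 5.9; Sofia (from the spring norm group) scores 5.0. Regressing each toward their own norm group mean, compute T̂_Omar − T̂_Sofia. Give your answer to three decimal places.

T̂_Omar = 0.856(5.9) + 0.144(11.6) = 6.72080
T̂_Sofia = 0.856(5.0) + 0.144(10.0) = 5.72000
Difference = 6.72080 − 5.72000 = 1.00080

1.001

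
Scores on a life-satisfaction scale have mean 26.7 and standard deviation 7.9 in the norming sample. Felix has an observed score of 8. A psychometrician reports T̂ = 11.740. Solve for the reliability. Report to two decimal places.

T̂ = ρX + (1 − ρ)μ  ⇒  T̂ − μ = ρ(X − μ)
ρ = (T̂ − μ)/(X − μ) = (11.740 − 26.7) / (8 − 26.7) = -14.960 / -18.7 = 0.8000

0.80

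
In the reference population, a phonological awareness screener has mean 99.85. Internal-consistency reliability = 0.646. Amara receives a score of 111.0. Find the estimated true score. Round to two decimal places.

T̂ = ρX + (1 − ρ)μ
  = 0.646 × 111.0 + 0.354 × 99.85
  = 71.7060 + 35.34690
  = 107.053
  ≈ 107.05

107.05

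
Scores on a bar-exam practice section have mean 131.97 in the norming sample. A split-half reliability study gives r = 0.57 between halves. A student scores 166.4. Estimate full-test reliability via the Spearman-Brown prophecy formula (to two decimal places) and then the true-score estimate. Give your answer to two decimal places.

Spearman-Brown: ρ = 2r/(1 + r) = 2(0.57)/(1 + 0.57) = 1.140/1.57 = 0.7261 → 0.73
Weight the observed score by reliability and the mean by (1 − reliability): T̂ = 0.73·166.4 + 0.27·131.97 = 121.472 + 35.6319 = 157.104.

157.10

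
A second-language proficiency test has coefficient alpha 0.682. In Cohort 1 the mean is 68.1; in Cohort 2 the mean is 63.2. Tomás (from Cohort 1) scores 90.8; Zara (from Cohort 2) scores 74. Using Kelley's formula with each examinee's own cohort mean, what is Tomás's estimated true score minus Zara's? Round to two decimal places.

T̂_Tomás = 0.682(90.8) + 0.318(68.1) = 83.5814
T̂_Zara = 0.682(74) + 0.318(63.2) = 70.5656
Difference = 83.5814 − 70.5656 = 13.0158

13.02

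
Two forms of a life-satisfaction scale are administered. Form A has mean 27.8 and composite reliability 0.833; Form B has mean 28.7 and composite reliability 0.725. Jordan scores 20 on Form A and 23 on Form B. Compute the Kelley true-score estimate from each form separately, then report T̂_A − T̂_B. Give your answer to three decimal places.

T̂_A = 0.833(20) + 0.167(27.8) = 21.30260
T̂_B = 0.725(23) + 0.275(28.7) = 24.56750
T̂_A − T̂_B = -3.26490

-3.265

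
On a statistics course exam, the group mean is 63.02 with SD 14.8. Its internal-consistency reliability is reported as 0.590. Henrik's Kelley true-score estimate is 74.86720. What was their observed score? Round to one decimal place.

83.1

T̂ = ρX + (1 − ρ)μ  ⇒  X = (T̂ − (1 − ρ)μ) / ρ
X = (74.86720 − 0.410 × 63.02) / 0.590 = (74.86720 − 25.83820) / 0.590 = 49.02900 / 0.590 = 83.100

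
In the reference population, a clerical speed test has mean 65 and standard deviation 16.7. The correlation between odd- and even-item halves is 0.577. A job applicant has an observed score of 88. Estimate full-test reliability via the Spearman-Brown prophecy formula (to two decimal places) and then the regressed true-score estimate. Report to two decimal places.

81.79

Spearman-Brown: ρ = 2r/(1 + r) = 2(0.577)/(1 + 0.577) = 1.1540/1.577 = 0.7318 → 0.73
T̂ = 0.73(88) + 0.27(65) = 64.24 + 17.55 = 81.790 → 81.79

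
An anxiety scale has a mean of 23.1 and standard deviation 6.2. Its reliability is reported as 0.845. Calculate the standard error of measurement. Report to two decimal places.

SEM = SD · √(1 − ρ) = 6.2 × √0.155 = 6.2 × 0.3937 = 2.441

2.44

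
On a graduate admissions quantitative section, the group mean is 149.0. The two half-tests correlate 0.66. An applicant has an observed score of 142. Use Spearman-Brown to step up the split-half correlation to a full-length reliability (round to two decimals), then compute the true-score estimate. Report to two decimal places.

Spearman-Brown: ρ = 2r/(1 + r) = 2(0.66)/(1 + 0.66) = 1.320/1.66 = 0.7952 → 0.80
Regress the observed score toward the mean by the unreliability: T̂ = 0.80·142 + 0.20·149.0 = 113.60 + 29.800 = 143.400.

143.40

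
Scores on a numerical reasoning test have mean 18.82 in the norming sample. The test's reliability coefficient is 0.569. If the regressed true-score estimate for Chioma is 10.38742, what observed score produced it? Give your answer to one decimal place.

T̂ = ρX + (1 − ρ)μ  ⇒  X = (T̂ − (1 − ρ)μ) / ρ
X = (10.38742 − 0.431 × 18.82) / 0.569 = (10.38742 − 8.11142) / 0.569 = 2.27600 / 0.569 = 4.000

4.0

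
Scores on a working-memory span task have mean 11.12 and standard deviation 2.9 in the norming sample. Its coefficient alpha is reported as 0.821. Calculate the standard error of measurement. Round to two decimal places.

1.23

SEM = SD · √(1 − ρ) = 2.9 × √0.179 = 2.9 × 0.4231 = 1.227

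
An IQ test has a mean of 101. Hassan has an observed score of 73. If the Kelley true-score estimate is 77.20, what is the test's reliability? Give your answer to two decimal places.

T̂ = ρX + (1 − ρ)μ  ⇒  T̂ − μ = ρ(X − μ)
ρ = (T̂ − μ)/(X − μ) = (77.20 − 101) / (73 − 101) = -23.80 / -28.0 = 0.8500

0.85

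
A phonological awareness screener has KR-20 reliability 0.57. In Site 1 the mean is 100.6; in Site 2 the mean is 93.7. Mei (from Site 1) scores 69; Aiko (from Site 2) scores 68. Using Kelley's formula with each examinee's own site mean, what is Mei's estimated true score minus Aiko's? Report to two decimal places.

T̂_Mei = 0.57(69) + 0.43(100.6) = 82.5880
T̂_Aiko = 0.57(68) + 0.43(93.7) = 79.0510
Difference = 82.5880 − 79.0510 = 3.5370

3.54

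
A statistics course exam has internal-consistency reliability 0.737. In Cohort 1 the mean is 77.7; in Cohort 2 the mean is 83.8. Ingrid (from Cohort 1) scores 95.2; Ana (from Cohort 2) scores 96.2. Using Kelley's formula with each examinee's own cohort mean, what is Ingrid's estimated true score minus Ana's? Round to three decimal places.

-2.341

T̂_Ingrid = 0.737(95.2) + 0.263(77.7) = 90.59750
T̂_Ana = 0.737(96.2) + 0.263(83.8) = 92.93880
Difference = 90.59750 − 92.93880 = -2.34130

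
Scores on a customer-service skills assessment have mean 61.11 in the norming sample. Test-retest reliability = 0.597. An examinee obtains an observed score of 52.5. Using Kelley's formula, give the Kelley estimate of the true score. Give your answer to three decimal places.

55.970

T̂ = 0.597(52.5) + 0.403(61.11) = 31.3425 + 24.62733 = 55.9698 → 55.970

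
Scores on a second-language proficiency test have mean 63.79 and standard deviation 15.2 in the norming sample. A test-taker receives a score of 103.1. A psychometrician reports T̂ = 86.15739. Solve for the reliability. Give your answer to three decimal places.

0.569

T̂ = ρX + (1 − ρ)μ  ⇒  T̂ − μ = ρ(X − μ)
ρ = (T̂ − μ)/(X − μ) = (86.15739 − 63.79) / (103.1 − 63.79) = 22.36739 / 39.31 = 0.56900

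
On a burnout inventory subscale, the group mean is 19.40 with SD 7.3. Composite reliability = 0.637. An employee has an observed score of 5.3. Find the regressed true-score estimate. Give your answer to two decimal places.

T̂ = 0.637(5.3) + 0.363(19.40) = 3.3761 + 7.04220 = 10.418 → 10.42

10.42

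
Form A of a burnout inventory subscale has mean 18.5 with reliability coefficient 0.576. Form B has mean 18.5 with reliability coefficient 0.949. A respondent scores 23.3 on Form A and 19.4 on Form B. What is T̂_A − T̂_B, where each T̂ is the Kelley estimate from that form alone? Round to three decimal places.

1.911

T̂_A = 0.576(23.3) + 0.424(18.5) = 21.26480
T̂_B = 0.949(19.4) + 0.051(18.5) = 19.35410
T̂_A − T̂_B = 1.91070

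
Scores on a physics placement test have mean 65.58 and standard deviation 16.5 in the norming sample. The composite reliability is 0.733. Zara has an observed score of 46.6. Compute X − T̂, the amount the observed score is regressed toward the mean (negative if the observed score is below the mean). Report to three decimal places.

T̂ = 0.733(46.6) + 0.267(65.58) = 34.1578 + 17.50986 = 51.66766 → 51.6677
X − T̂ = 46.6 − 51.6677 = -5.0677 → -5.068

-5.068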